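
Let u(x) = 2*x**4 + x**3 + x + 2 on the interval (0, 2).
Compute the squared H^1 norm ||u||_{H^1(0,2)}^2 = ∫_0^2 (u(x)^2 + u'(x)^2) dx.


||u||_{H^1}^2 = 736174/315

The H^1 norm (squared) on an interval (0, L) is
  ||u||_{H^1}^2 = ∫_0^L u(x)^2 dx + ∫_0^L u'(x)^2 dx.
Compute u'(x) = 8*x**3 + 3*x**2 + 1.
Then u(x)^2 = 4*x**8 + 4*x**7 + x**6 + 4*x**5 + 10*x**4 + 4*x**3 + x**2 + 4*x + 4 and u'(x)^2 = 64*x**6 + 48*x**5 + 9*x**4 + 16*x**3 + 6*x**2 + 1.
Integrate each monomial from 0 to 2 using ∫_0^2 c·x^n dx = c·2^(n+1)/(n+1):
  ∫_0^2 u(x)^2 dx = ∫_0^2 (4*x^8 + 4*x^7 + x^6 + 4*x^5 + 10*x^4 + 4*x^3 + x^2 + 4*x + 4) dx. Term by term:
    ∫_0^2 4*x^8 dx = 2048/9;  ∫_0^2 4*x^7 dx = 128;  ∫_0^2 x^6 dx = 128/7;
    ∫_0^2 4*x^5 dx = 128/3;  ∫_0^2 10*x^4 dx = 64;  ∫_0^2 4*x^3 dx = 16;
    ∫_0^2 x^2 dx = 8/3;  ∫_0^2 4*x dx = 8;  ∫_0^2 4 dx = 8.
  Sum: 2048/9 + 128 + 128/7 + 128/3 + 64 + 16 + 8/3 + 8 + 8 = 32456/63.
  ∫_0^2 u'(x)^2 dx = ∫_0^2 (64*x^6 + 48*x^5 + 9*x^4 + 16*x^3 + 6*x^2 + 1) dx. Term by term:
    ∫_0^2 64*x^6 dx = 8192/7;  ∫_0^2 48*x^5 dx = 512;  ∫_0^2 9*x^4 dx = 288/5;
    ∫_0^2 16*x^3 dx = 64;  ∫_0^2 6*x^2 dx = 16;  ∫_0^2 1 dx = 2.
  Sum: 8192/7 + 512 + 288/5 + 64 + 16 + 2 = 63766/35.
Adding: ||u||_{H^1}^2 = 32456/63 + 63766/35 = 736174/315.


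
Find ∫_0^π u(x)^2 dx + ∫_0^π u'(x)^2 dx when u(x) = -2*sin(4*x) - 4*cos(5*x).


||u||_{H^1(0,π)}^2 = -3328/9 + 242*π

u'(x) = 20*sin(5*x) - 8*cos(4*x).
Expand u² and (u')² and integrate term by term on (0, π), using: for integers n ≥ 1, ∫_0^π sin²(nx) dx = ∫_0^π cos²(nx) dx = π/2; for n ≠ n', ∫_0^π sin(nx)sin(n'x) dx = ∫_0^π cos(nx)cos(n'x) dx = 0; and by product-to-sum, ∫_0^π sin(nx)cos(n'x) dx = ½∫_0^π [sin((n+n')x) + sin((n−n')x)] dx, which is 0 when n+n' is even and 2n/(n²−n'²) when n+n' is odd (it need not vanish on (0, π)).
  u² squared terms: (-4)²·∫cos(5x)² dx = 16·π/2 = 8*π;  (-2)²·∫sin(4x)² dx = 4·π/2 = 2*π.
  u² cross terms: 2·(-4)·(-2)·∫cos(5x)·sin(4x) dx = 16·(-8/9) = -128/9.
  So ∫_0^π u² dx = 8*π + 2*π − 128/9 = -128/9 + 10*π.
  (u')² squared terms: (-8)²·∫cos(4x)² dx = 64·π/2 = 32*π;  (20)²·∫sin(5x)² dx = 400·π/2 = 200*π.
  (u')² cross terms: 2·(-8)·(20)·∫cos(4x)·sin(5x) dx = -320·(10/9) = -3200/9.
  So ∫_0^π (u')² dx = 32*π + 200*π − 3200/9 = -3200/9 + 232*π.
||u||_{H^1}^2 = (-128/9 + 10*π) + (-3200/9 + 232*π) = -3328/9 + 242*π.


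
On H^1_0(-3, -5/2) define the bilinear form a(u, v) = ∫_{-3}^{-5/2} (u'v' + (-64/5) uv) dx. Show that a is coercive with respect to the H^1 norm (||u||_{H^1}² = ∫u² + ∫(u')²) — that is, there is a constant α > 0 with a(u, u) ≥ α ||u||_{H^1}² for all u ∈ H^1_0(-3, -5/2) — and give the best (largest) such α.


α = 4*(-16 + 5*π^2)/(5*(1 + 4*π^2))

Coercivity of a(·,·) on H^1_0(-3, -5/2) means a(u, u) ≥ α ||u||_{H^1}² for every u ∈ H^1_0.
The interval has length L = 1/2, and Poincaré/coercivity depend only on L. Here a(u, u) = ∫(u')² + (-64/5)·∫u².
Here c = -64/5 < 0 with |c| < (π/L)² = 4*π^2, so coercivity still holds. The condition a(u,u) ≥ α||u||_{H^1}² reads (1−α)∫(u')² ≥ (α−c)∫u². Any admissible α is ≤ 1 (rapidly oscillating u have ∫u²/∫(u')² → 0), and α = 1 would force 0 ≥ (1−c)∫u², impossible since c < 1; so 1−α > 0. By the sharp Poincaré inequality on H^1_0 of an interval of length L, ∫(u')² ≥ (π/L)²∫u² with equality for the first sine mode sin(π(x−x₀)/L) (x₀ the left endpoint), so the inequality holds for all u iff (1−α)(π/L)² ≥ α − c, i.e. α ≤ ((π/L)² + c)/((π/L)² + 1) = (1 + c(L/π)²)/(1 + (L/π)²). (Direct route, valid since c ≤ 0: Poincaré gives c∫u² ≥ c(L/π)²∫(u')², so a(u,u) ≥ (1 + c(L/π)²)∫(u')², while ||u||_{H^1}² ≤ (1 + (L/π)²)∫(u')²; dividing yields the same α.) With (π/L)² = 4*π^2 and c = -64/5, the largest admissible constant is α = ((π/L)² + c)/((π/L)² + 1).
Simplifying, α = 4*(-16 + 5*π^2)/(5*(1 + 4*π^2)).


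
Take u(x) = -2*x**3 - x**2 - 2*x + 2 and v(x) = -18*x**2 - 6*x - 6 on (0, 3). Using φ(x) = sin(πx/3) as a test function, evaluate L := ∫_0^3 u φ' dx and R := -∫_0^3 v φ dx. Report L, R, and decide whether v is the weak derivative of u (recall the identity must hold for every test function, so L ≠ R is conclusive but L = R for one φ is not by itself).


LHS = -648/π^3 + 192/π, RHS = -1944/π^3 + 576/π. No, v is not the weak derivative of u.

u(x) = -2*x**3 - x**2 - 2*x + 2, classical derivative u'(x) = -6*x**2 - 2*x - 2.
φ(x) = sin(πx/3), so φ'(x) = π*cos(π*x/3)/3.
Note φ(0) = φ(3) = 0, so the boundary term u·φ vanishes.
LHS = ∫_0^3 u(x) φ'(x) dx = ∫_0^3 (-2*π*x^3*cos(π*x/3)/3 - π*x^2*cos(π*x/3)/3 - 2*π*x*cos(π*x/3)/3 + 2*π*cos(π*x/3)/3) dx. Term by term:
  ∫_0^3 2*π*cos(π*x/3)/3 dx = 0;  ∫_0^3 -2*π*x*cos(π*x/3)/3 dx = 12/π;  ∫_0^3 -2*π*x^3*cos(π*x/3)/3 dx = -648/π^3 + 162/π;
  ∫_0^3 -π*x^2*cos(π*x/3)/3 dx = 18/π.
Sum: 0 + 12/π + -648/π^3 + 162/π + 18/π = -648/π^3 + 192/π.
So LHS = -648/π^3 + 192/π.
∫_0^3 v(x) φ(x) dx = ∫_0^3 (-18*x^2*sin(π*x/3) - 6*x*sin(π*x/3) - 6*sin(π*x/3)) dx. Term by term:
  ∫_0^3 -6*sin(π*x/3) dx = -36/π;  ∫_0^3 -18*x^2*sin(π*x/3) dx = -486/π + 1944/π^3;  ∫_0^3 -6*x*sin(π*x/3) dx = -54/π.
Sum: -36/π + -486/π + 1944/π^3 − 54/π = -576/π + 1944/π^3.
So RHS = -∫_0^3 v(x) φ(x) dx = -1944/π^3 + 576/π.
LHS − RHS = -384/π + 1296/π^3 ≠ 0, so the identity fails.
(For a valid weak derivative the identity must hold for EVERY test function, in particular this one. The failure shows v is NOT the weak derivative of u.)
Correct weak derivative would be u'(x) = -6*x**2 - 2*x - 2.


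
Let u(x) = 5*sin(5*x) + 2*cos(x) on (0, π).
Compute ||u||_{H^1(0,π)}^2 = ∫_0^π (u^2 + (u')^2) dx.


||u||_{H^1(0,π)}^2 = 329*π

u'(x) = -2*sin(x) + 25*cos(5*x).
Expand u² and (u')² and integrate term by term on (0, π), using: for integers n ≥ 1, ∫_0^π sin²(nx) dx = ∫_0^π cos²(nx) dx = π/2; for n ≠ n', ∫_0^π sin(nx)sin(n'x) dx = ∫_0^π cos(nx)cos(n'x) dx = 0; and by product-to-sum, ∫_0^π sin(nx)cos(n'x) dx = ½∫_0^π [sin((n+n')x) + sin((n−n')x)] dx, which is 0 when n+n' is even and 2n/(n²−n'²) when n+n' is odd (it need not vanish on (0, π)).
  u² squared terms: (2)²·∫cos(x)² dx = 4·π/2 = 2*π;  (5)²·∫sin(5x)² dx = 25·π/2 = 25*π/2.
  u² cross terms: 2·(2)·(5)·∫cos(x)·sin(5x) dx = 20·(0) = 0.
  So ∫_0^π u² dx = 2*π + 25*π/2 + 0 = 29*π/2.
  (u')² squared terms: (-2)²·∫sin(x)² dx = 4·π/2 = 2*π;  (25)²·∫cos(5x)² dx = 625·π/2 = 625*π/2.
  (u')² cross terms: 2·(-2)·(25)·∫sin(x)·cos(5x) dx = -100·(0) = 0.
  So ∫_0^π (u')² dx = 2*π + 625*π/2 + 0 = 629*π/2.
||u||_{H^1}^2 = (29*π/2) + (629*π/2) = 329*π.


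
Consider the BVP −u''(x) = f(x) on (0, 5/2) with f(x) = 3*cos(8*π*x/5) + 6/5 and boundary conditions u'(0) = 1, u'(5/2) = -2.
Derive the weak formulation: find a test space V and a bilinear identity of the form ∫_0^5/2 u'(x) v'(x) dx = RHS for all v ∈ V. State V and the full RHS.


V = H^1(0, 5/2) (v unrestricted at boundary; u is determined up to an additive constant); weak form: ∫_0^5/2 u'v' dx = ∫_0^5/2 (3*cos(8*π*x/5) + 6/5) v dx − 2·v(5/2) − v(0) for all v ∈ V.

Multiply both sides by a test function v and integrate from 0 to 5/2:
  ∫_0^5/2 −u''(x) v(x) dx = ∫_0^5/2 f(x) v(x) dx.
Integrate the LHS by parts once:
  ∫_0^5/2 −u'' v dx = −[u'(x) v(x)]_0^5/2 + ∫_0^5/2 u'(x) v'(x) dx.
Thus ∫_0^5/2 u'(x) v'(x) dx = ∫_0^5/2 f(x) v(x) dx + [u'(x) v(x)]_0^5/2.
Choose V so that boundary terms are either known or forced to vanish.
u has inhomogeneous Neumann u'(0) = 1, u'(5/2) = -2. [u' v]_0^5/2 = (-2)·v(5/2) − (1)·v(0) = − 2·v(5/2) − v(0). Take V = H^1(0, 5/2); boundary term becomes part of RHS.
Weak formulation: find u (satisfying any essential BC) such that ∫_0^5/2 u'(x) v'(x) dx = ∫_0^5/2 f v dx − 2·v(5/2) − v(0) for all v ∈ V (Neumann data are natural BCs: they enter the RHS as boundary terms).
Substituting f(x) = 3*cos(8*π*x/5) + 6/5, the right-hand side is ∫_0^5/2 (3*cos(8*π*x/5) + 6/5) v dx − 2·v(5/2) − v(0).
Compatibility check (pure Neumann): taking v ≡ 1 ∈ V gives 0 = ∫_0^5/2 f dx + (-2) − (1), i.e. ∫_0^5/2 f dx must equal u'(0) − u'(5/2) = 3. Indeed ∫_0^5/2 (3*cos(8*π*x/5) + 6/5) dx = 3, so the data are compatible. The solution is then unique only up to an additive constant (fix it e.g. by requiring ∫_0^5/2 u dx = 0).


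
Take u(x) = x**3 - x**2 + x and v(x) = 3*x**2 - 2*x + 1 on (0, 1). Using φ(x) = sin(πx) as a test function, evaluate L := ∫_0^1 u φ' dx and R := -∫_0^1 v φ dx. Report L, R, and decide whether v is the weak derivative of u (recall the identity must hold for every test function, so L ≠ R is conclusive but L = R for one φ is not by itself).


LHS = -3/π + 12/π^3, RHS = -3/π + 12/π^3. Yes, v = u' weakly.

u(x) = x**3 - x**2 + x, classical derivative u'(x) = 3*x**2 - 2*x + 1.
φ(x) = sin(πx), so φ'(x) = π*cos(π*x).
Note φ(0) = φ(1) = 0, so the boundary term u·φ vanishes.
LHS = ∫_0^1 u(x) φ'(x) dx = ∫_0^1 (π*x^3*cos(π*x) - π*x^2*cos(π*x) + π*x*cos(π*x)) dx. Term by term:
  ∫_0^1 π*x*cos(π*x) dx = -2/π;  ∫_0^1 π*x^3*cos(π*x) dx = -3/π + 12/π^3;  ∫_0^1 -π*x^2*cos(π*x) dx = 2/π.
Sum: -2/π + -3/π + 12/π^3 + 2/π = -3/π + 12/π^3.
So LHS = -3/π + 12/π^3.
∫_0^1 v(x) φ(x) dx = ∫_0^1 (3*x^2*sin(π*x) - 2*x*sin(π*x) + sin(π*x)) dx. Term by term:
  ∫_0^1 -2*x*sin(π*x) dx = -2/π;  ∫_0^1 3*x^2*sin(π*x) dx = -12/π^3 + 3/π;  ∫_0^1 sin(π*x) dx = 2/π.
Sum: -2/π + -12/π^3 + 3/π + 2/π = -12/π^3 + 3/π.
So RHS = -∫_0^1 v(x) φ(x) dx = -3/π + 12/π^3.
LHS = RHS, so the identity holds for this test φ.
Moreover u is smooth here and v(x) = u'(x) = 3*x**2 - 2*x + 1 pointwise, so the identity holds for every test function. Hence v is the weak derivative of u.


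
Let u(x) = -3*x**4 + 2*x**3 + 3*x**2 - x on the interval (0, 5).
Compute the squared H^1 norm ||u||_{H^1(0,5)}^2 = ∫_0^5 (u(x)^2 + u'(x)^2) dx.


||u||_{H^1}^2 = 51251330/21

The H^1 norm (squared) on an interval (0, L) is
  ||u||_{H^1}^2 = ∫_0^L u(x)^2 dx + ∫_0^L u'(x)^2 dx.
Compute u'(x) = -12*x**3 + 6*x**2 + 6*x - 1.
Then u(x)^2 = 9*x**8 - 12*x**7 - 14*x**6 + 18*x**5 + 5*x**4 - 6*x**3 + x**2 and u'(x)^2 = 144*x**6 - 144*x**5 - 108*x**4 + 96*x**3 + 24*x**2 - 12*x + 1.
Integrate each monomial from 0 to 5 using ∫_0^5 c·x^n dx = c·5^(n+1)/(n+1):
  ∫_0^5 u(x)^2 dx = ∫_0^5 (9*x^8 - 12*x^7 - 14*x^6 + 18*x^5 + 5*x^4 - 6*x^3 + x^2) dx. Term by term:
    ∫_0^5 9*x^8 dx = 1953125;  ∫_0^5 -12*x^7 dx = -1171875/2;  ∫_0^5 -14*x^6 dx = -156250;
    ∫_0^5 18*x^5 dx = 46875;  ∫_0^5 5*x^4 dx = 3125;  ∫_0^5 -6*x^3 dx = -1875/2;
    ∫_0^5 x^2 dx = 125/3.
  Sum: 1953125 − 1171875/2 − 156250 + 46875 + 3125 − 1875/2 + 125/3 = 3780125/3.
  ∫_0^5 u'(x)^2 dx = ∫_0^5 (144*x^6 - 144*x^5 - 108*x^4 + 96*x^3 + 24*x^2 - 12*x + 1) dx. Term by term:
    ∫_0^5 144*x^6 dx = 11250000/7;  ∫_0^5 -144*x^5 dx = -375000;  ∫_0^5 -108*x^4 dx = -67500;
    ∫_0^5 96*x^3 dx = 15000;  ∫_0^5 24*x^2 dx = 1000;  ∫_0^5 -12*x dx = -150;
    ∫_0^5 1 dx = 5.
  Sum: 11250000/7 − 375000 − 67500 + 15000 + 1000 − 150 + 5 = 8263485/7.
Adding: ||u||_{H^1}^2 = 3780125/3 + 8263485/7 = 51251330/21.


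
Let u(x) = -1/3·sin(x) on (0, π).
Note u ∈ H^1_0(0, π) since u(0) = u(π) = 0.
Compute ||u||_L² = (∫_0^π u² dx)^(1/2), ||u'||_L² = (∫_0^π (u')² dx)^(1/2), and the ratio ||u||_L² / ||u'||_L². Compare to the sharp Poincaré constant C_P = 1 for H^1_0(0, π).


||u||_L² / ||u'||_L² = 1 = C_P.

u(x) = -1/3·sin(x), so u'(x) = -cos(x)/3.
Writing u(x) = A·sin(kπx/L) with A = -1/3 and k = 1, use ∫_0^L sin²(kπx/L) dx = L/2 and ∫_0^L cos²(kπx/L) dx = L/2.
u² = 1/9·sin²(x) and (u')² = 1/9·cos²(x), and each of sin², cos² integrates to L/2 = π/2 over (0, π).
∫_0^π u² dx = π/18, so ||u||_L² = sqrt(2)*sqrt(π)/6.
∫_0^π (u')² dx = π/18, so ||u'||_L² = sqrt(2)*sqrt(π)/6.
Ratio ||u||_L² / ||u'||_L² = 1.
Sharp Poincaré constant on H^1_0(0, π) is C_P = L/π = 1, achieved by sin(x).
This is the k = 1 eigenfunction (up to amplitude), so the ratio equals the sharp Poincaré constant exactly.


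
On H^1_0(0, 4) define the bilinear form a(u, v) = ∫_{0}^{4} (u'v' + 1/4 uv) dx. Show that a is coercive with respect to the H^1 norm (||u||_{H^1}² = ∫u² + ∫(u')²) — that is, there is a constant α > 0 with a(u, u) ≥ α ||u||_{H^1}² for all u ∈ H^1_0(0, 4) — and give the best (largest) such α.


α = (4 + π^2)/(π^2 + 16)

Coercivity of a(·,·) on H^1_0(0, 4) means a(u, u) ≥ α ||u||_{H^1}² for every u ∈ H^1_0.
The interval has length L = 4, and Poincaré/coercivity depend only on L. Here a(u, u) = ∫(u')² + (1/4)·∫u².
Here 0 < c = 1/4 < 1. The condition a(u,u) ≥ α||u||_{H^1}² reads (1−α)∫(u')² ≥ (α−c)∫u². Any admissible α is ≤ 1 (rapidly oscillating u have ∫u²/∫(u')² → 0), and α = 1 would force 0 ≥ (1−c)∫u², impossible since c < 1; so 1−α > 0. By the sharp Poincaré inequality on H^1_0 of an interval of length L, ∫(u')² ≥ (π/L)²∫u² with equality for the first sine mode sin(π(x−x₀)/L) (x₀ the left endpoint), so the inequality holds for all u iff (1−α)(π/L)² ≥ α − c, i.e. α ≤ ((π/L)² + c)/((π/L)² + 1) = (1 + c(L/π)²)/(1 + (L/π)²). With (π/L)² = π^2/16 and c = 1/4, the largest admissible constant is α = ((π/L)² + c)/((π/L)² + 1).
Simplifying, α = (4 + π^2)/(π^2 + 16).


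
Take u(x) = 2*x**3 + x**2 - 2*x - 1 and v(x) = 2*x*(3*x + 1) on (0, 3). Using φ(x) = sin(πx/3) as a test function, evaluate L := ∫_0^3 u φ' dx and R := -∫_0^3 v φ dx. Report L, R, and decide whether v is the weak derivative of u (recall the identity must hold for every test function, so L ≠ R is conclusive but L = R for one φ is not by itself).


LHS = -168/π + 648/π^3, RHS = -180/π + 648/π^3. No, v is not the weak derivative of u.

u(x) = 2*x**3 + x**2 - 2*x - 1, classical derivative u'(x) = 6*x**2 + 2*x - 2.
φ(x) = sin(πx/3), so φ'(x) = π*cos(π*x/3)/3.
Note φ(0) = φ(3) = 0, so the boundary term u·φ vanishes.
LHS = ∫_0^3 u(x) φ'(x) dx = ∫_0^3 (2*π*x^3*cos(π*x/3)/3 + π*x^2*cos(π*x/3)/3 - 2*π*x*cos(π*x/3)/3 - π*cos(π*x/3)/3) dx. Term by term:
  ∫_0^3 -π*cos(π*x/3)/3 dx = 0;  ∫_0^3 -2*π*x*cos(π*x/3)/3 dx = 12/π;  ∫_0^3 π*x^2*cos(π*x/3)/3 dx = -18/π;
  ∫_0^3 2*π*x^3*cos(π*x/3)/3 dx = -162/π + 648/π^3.
Sum: 0 + 12/π − 18/π + -162/π + 648/π^3 = -168/π + 648/π^3.
So LHS = -168/π + 648/π^3.
∫_0^3 v(x) φ(x) dx = ∫_0^3 (6*x^2*sin(π*x/3) + 2*x*sin(π*x/3)) dx. Term by term:
  ∫_0^3 2*x*sin(π*x/3) dx = 18/π;  ∫_0^3 6*x^2*sin(π*x/3) dx = -648/π^3 + 162/π.
Sum: 18/π + -648/π^3 + 162/π = -648/π^3 + 180/π.
So RHS = -∫_0^3 v(x) φ(x) dx = -180/π + 648/π^3.
LHS − RHS = 12/π ≠ 0, so the identity fails.
(For a valid weak derivative the identity must hold for EVERY test function, in particular this one. The failure shows v is NOT the weak derivative of u.)
Correct weak derivative would be u'(x) = 6*x**2 + 2*x - 2.


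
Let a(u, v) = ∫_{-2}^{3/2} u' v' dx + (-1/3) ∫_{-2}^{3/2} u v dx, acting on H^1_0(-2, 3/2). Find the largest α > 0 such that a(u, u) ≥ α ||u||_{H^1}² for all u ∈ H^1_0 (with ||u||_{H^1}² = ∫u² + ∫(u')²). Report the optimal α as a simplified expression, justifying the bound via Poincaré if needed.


α = (-49 + 12*π^2)/(3*(4*π^2 + 49))

Coercivity of a(·,·) on H^1_0(-2, 3/2) means a(u, u) ≥ α ||u||_{H^1}² for every u ∈ H^1_0.
The interval has length L = 7/2, and Poincaré/coercivity depend only on L. Here a(u, u) = ∫(u')² + (-1/3)·∫u².
Here c = -1/3 < 0 with |c| < (π/L)² = 4*π^2/49, so coercivity still holds. The condition a(u,u) ≥ α||u||_{H^1}² reads (1−α)∫(u')² ≥ (α−c)∫u². Any admissible α is ≤ 1 (rapidly oscillating u have ∫u²/∫(u')² → 0), and α = 1 would force 0 ≥ (1−c)∫u², impossible since c < 1; so 1−α > 0. By the sharp Poincaré inequality on H^1_0 of an interval of length L, ∫(u')² ≥ (π/L)²∫u² with equality for the first sine mode sin(π(x−x₀)/L) (x₀ the left endpoint), so the inequality holds for all u iff (1−α)(π/L)² ≥ α − c, i.e. α ≤ ((π/L)² + c)/((π/L)² + 1) = (1 + c(L/π)²)/(1 + (L/π)²). (Direct route, valid since c ≤ 0: Poincaré gives c∫u² ≥ c(L/π)²∫(u')², so a(u,u) ≥ (1 + c(L/π)²)∫(u')², while ||u||_{H^1}² ≤ (1 + (L/π)²)∫(u')²; dividing yields the same α.) With (π/L)² = 4*π^2/49 and c = -1/3, the largest admissible constant is α = ((π/L)² + c)/((π/L)² + 1).
Simplifying, α = (-49 + 12*π^2)/(3*(4*π^2 + 49)).


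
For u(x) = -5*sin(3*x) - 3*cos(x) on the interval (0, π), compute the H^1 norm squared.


||u||_{H^1(0,π)}^2 = 134*π

u'(x) = 3*sin(x) - 15*cos(3*x).
Expand u² and (u')² and integrate term by term on (0, π), using: for integers n ≥ 1, ∫_0^π sin²(nx) dx = ∫_0^π cos²(nx) dx = π/2; for n ≠ n', ∫_0^π sin(nx)sin(n'x) dx = ∫_0^π cos(nx)cos(n'x) dx = 0; and by product-to-sum, ∫_0^π sin(nx)cos(n'x) dx = ½∫_0^π [sin((n+n')x) + sin((n−n')x)] dx, which is 0 when n+n' is even and 2n/(n²−n'²) when n+n' is odd (it need not vanish on (0, π)).
  u² squared terms: (-5)²·∫sin(3x)² dx = 25·π/2 = 25*π/2;  (-3)²·∫cos(x)² dx = 9·π/2 = 9*π/2.
  u² cross terms: 2·(-5)·(-3)·∫sin(3x)·cos(x) dx = 30·(0) = 0.
  So ∫_0^π u² dx = 25*π/2 + 9*π/2 + 0 = 17*π.
  (u')² squared terms: (-15)²·∫cos(3x)² dx = 225·π/2 = 225*π/2;  (3)²·∫sin(x)² dx = 9·π/2 = 9*π/2.
  (u')² cross terms: 2·(-15)·(3)·∫cos(3x)·sin(x) dx = -90·(0) = 0.
  So ∫_0^π (u')² dx = 225*π/2 + 9*π/2 + 0 = 117*π.
||u||_{H^1}^2 = (17*π) + (117*π) = 134*π.


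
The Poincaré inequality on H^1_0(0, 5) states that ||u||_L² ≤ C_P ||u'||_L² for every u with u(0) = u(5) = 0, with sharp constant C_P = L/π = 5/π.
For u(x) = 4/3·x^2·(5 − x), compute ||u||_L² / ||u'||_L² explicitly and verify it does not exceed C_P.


||u||_L² / ||u'||_L² = 5*sqrt(14)/14 < C_P = 5/π.

u(x) = 4/3·x^2·(5 − x), so u'(x) = 4*x*(10 - 3*x)/3.
u(x) = 4/3·x^2·(5 − x) vanishes at x = 0 and x = 5, so u ∈ H^1_0(0, 5). Differentiate via the product rule and integrate the resulting polynomials term by term.
  ∫_0^5 u² dx = ∫_0^5 (16*x^6/9 - 160*x^5/9 + 400*x^4/9) dx. Term by term:
    ∫_0^5 16*x^6/9 dx = 1250000/63;  ∫_0^5 -160*x^5/9 dx = -1250000/27;  ∫_0^5 400*x^4/9 dx = 250000/9.
  Sum: 1250000/63 − 1250000/27 + 250000/9 = 250000/189.
  ∫_0^5 (u')² dx = ∫_0^5 (16*x^4 - 320*x^3/3 + 1600*x^2/9) dx. Term by term:
    ∫_0^5 16*x^4 dx = 10000;  ∫_0^5 -320*x^3/3 dx = -50000/3;  ∫_0^5 1600*x^2/9 dx = 200000/27.
  Sum: 10000 − 50000/3 + 200000/27 = 20000/27.
∫_0^5 u² dx = 250000/189, so ||u||_L² = 500*sqrt(21)/63.
∫_0^5 (u')² dx = 20000/27, so ||u'||_L² = 100*sqrt(6)/9.
Ratio ||u||_L² / ||u'||_L² = 5*sqrt(14)/14.
Sharp Poincaré constant on H^1_0(0, 5) is C_P = L/π = 5/π, achieved by sin(π/5·x).
A polynomial bump cannot attain the sharp Poincaré constant (only the first sine eigenfunction does), so the ratio is strictly less than C_P, consistent with ||u||_L² ≤ C_P ||u'||_L².


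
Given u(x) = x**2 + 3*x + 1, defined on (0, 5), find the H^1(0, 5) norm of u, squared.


||u||_{H^1}^2 = 4925/2

The H^1 norm (squared) on an interval (0, L) is
  ||u||_{H^1}^2 = ∫_0^L u(x)^2 dx + ∫_0^L u'(x)^2 dx.
Compute u'(x) = 2*x + 3.
Then u(x)^2 = x**4 + 6*x**3 + 11*x**2 + 6*x + 1 and u'(x)^2 = 4*x**2 + 12*x + 9.
Integrate each monomial from 0 to 5 using ∫_0^5 c·x^n dx = c·5^(n+1)/(n+1):
  ∫_0^5 u(x)^2 dx = ∫_0^5 (x^4 + 6*x^3 + 11*x^2 + 6*x + 1) dx. Term by term:
    ∫_0^5 x^4 dx = 625;  ∫_0^5 6*x^3 dx = 1875/2;  ∫_0^5 11*x^2 dx = 1375/3;
    ∫_0^5 6*x dx = 75;  ∫_0^5 1 dx = 5.
  Sum: 625 + 1875/2 + 1375/3 + 75 + 5 = 12605/6.
  ∫_0^5 u'(x)^2 dx = ∫_0^5 (4*x^2 + 12*x + 9) dx. Term by term:
    ∫_0^5 4*x^2 dx = 500/3;  ∫_0^5 12*x dx = 150;  ∫_0^5 9 dx = 45.
  Sum: 500/3 + 150 + 45 = 1085/3.
Adding: ||u||_{H^1}^2 = 12605/6 + 1085/3 = 4925/2.


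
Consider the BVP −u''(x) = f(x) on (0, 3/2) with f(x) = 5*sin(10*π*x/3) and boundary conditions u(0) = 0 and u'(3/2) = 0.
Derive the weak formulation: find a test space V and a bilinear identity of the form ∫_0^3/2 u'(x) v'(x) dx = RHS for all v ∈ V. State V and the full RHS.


V = {v ∈ H^1(0, 3/2) : v(0) = 0} (test functions vanish at x = 0 where u is specified); weak form: ∫_0^3/2 u'v' dx = ∫_0^3/2 (5*sin(10*π*x/3)) v dx for all v ∈ V.

Multiply both sides by a test function v and integrate from 0 to 3/2:
  ∫_0^3/2 −u''(x) v(x) dx = ∫_0^3/2 f(x) v(x) dx.
Integrate the LHS by parts once:
  ∫_0^3/2 −u'' v dx = −[u'(x) v(x)]_0^3/2 + ∫_0^3/2 u'(x) v'(x) dx.
Thus ∫_0^3/2 u'(x) v'(x) dx = ∫_0^3/2 f(x) v(x) dx + [u'(x) v(x)]_0^3/2.
Choose V so that boundary terms are either known or forced to vanish.
Mixed BC: u(0) = 0 (Dirichlet) and u'(3/2) = 0 (Neumann). Define V = {v ∈ H^1(0, 3/2) : v(0) = 0}. Then [u' v]_0^3/2 = u'(3/2)·v(3/2) − u'(0)·0 = 0.
Weak formulation: find u (satisfying any essential BC) such that ∫_0^3/2 u'(x) v'(x) dx = ∫_0^3/2 f v dx for all v ∈ V (Dirichlet at 0 absorbed into V; the Neumann datum at x = 3/2 is zero, so no boundary term remains).
Substituting f(x) = 5*sin(10*π*x/3), the right-hand side is ∫_0^3/2 (5*sin(10*π*x/3)) v dx.


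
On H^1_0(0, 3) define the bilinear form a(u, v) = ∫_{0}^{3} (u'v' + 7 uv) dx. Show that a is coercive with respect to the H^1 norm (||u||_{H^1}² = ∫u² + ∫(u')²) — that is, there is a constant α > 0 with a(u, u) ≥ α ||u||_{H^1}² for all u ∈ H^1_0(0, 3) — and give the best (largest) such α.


α = 1

Coercivity of a(·,·) on H^1_0(0, 3) means a(u, u) ≥ α ||u||_{H^1}² for every u ∈ H^1_0.
The interval has length L = 3, and Poincaré/coercivity depend only on L. Here a(u, u) = ∫(u')² + (7)·∫u².
Here c = 7 ≥ 1, so a(u,u) = ∫(u')² + c∫u² ≥ ∫(u')² + ∫u² = ||u||_{H^1}², i.e. α = 1 works. No larger α is possible: a(u,u) ≥ α||u||_{H^1}² means (1−α)∫(u')² ≥ (α−c)∫u², and for the modes u_n = sin(nπ(x−x₀)/L) (x₀ the left endpoint) one has ∫u_n²/∫(u_n')² = (L/(nπ))² → 0, so a(u_n,u_n)/||u_n||_{H^1}² → 1. Hence the optimal constant is α = 1.
Therefore α = 1.


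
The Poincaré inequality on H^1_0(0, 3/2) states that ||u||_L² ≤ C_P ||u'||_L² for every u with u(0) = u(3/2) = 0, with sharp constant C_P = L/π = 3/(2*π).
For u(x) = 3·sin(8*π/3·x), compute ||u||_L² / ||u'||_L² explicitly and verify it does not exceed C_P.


||u||_L² / ||u'||_L² = 3/(8*π) < C_P = 3/(2*π).

u(x) = 3·sin(8*π/3·x), so u'(x) = 8*π*cos(8*π*x/3).
Writing u(x) = A·sin(kπx/L) with A = 3 and k = 4, use ∫_0^L sin²(kπx/L) dx = L/2 and ∫_0^L cos²(kπx/L) dx = L/2.
u² = 9·sin²(8*π/3·x) and (u')² = 64*π^2·cos²(8*π/3·x), and each of sin², cos² integrates to L/2 = 3/4 over (0, 3/2).
∫_0^3/2 u² dx = 27/4, so ||u||_L² = 3*sqrt(3)/2.
∫_0^3/2 (u')² dx = 48*π^2, so ||u'||_L² = 4*sqrt(3)*π.
Ratio ||u||_L² / ||u'||_L² = 3/(8*π).
Sharp Poincaré constant on H^1_0(0, 3/2) is C_P = L/π = 3/(2*π), achieved by sin(2*π/3·x).
This is the k = 4 harmonic; the ratio L/(kπ) is strictly less than C_P = L/π, consistent with the sharp inequality ||u||_L² ≤ C_P ||u'||_L².


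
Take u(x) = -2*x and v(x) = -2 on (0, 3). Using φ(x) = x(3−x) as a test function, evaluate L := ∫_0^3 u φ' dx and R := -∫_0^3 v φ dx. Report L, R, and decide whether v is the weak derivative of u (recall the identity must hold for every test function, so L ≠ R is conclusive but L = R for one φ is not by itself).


LHS = 9, RHS = 9. Yes, v = u' weakly.

u(x) = -2*x, classical derivative u'(x) = -2.
φ(x) = x(3−x), so φ'(x) = 3 - 2*x.
Note φ(0) = φ(3) = 0, so the boundary term u·φ vanishes.
LHS = ∫_0^3 u(x) φ'(x) dx = ∫_0^3 (4*x^2 - 6*x) dx. Term by term:
  ∫_0^3 4*x^2 dx = 36;  ∫_0^3 -6*x dx = -27.
Sum: 36 − 27 = 9.
So LHS = 9.
∫_0^3 v(x) φ(x) dx = ∫_0^3 (2*x^2 - 6*x) dx. Term by term:
  ∫_0^3 2*x^2 dx = 18;  ∫_0^3 -6*x dx = -27.
Sum: 18 − 27 = -9.
So RHS = -∫_0^3 v(x) φ(x) dx = 9.
LHS = RHS, so the identity holds for this test φ.
Moreover u is smooth here and v(x) = u'(x) = -2 pointwise, so the identity holds for every test function. Hence v is the weak derivative of u.


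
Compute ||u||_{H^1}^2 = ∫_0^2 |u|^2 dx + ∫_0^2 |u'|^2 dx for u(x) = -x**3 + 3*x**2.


||u||_{H^1}^2 = 752/35

The H^1 norm (squared) on an interval (0, L) is
  ||u||_{H^1}^2 = ∫_0^L u(x)^2 dx + ∫_0^L u'(x)^2 dx.
Compute u'(x) = -3*x**2 + 6*x.
Then u(x)^2 = x**6 - 6*x**5 + 9*x**4 and u'(x)^2 = 9*x**4 - 36*x**3 + 36*x**2.
Integrate each monomial from 0 to 2 using ∫_0^2 c·x^n dx = c·2^(n+1)/(n+1):
  ∫_0^2 u(x)^2 dx = ∫_0^2 (x^6 - 6*x^5 + 9*x^4) dx. Term by term:
    ∫_0^2 x^6 dx = 128/7;  ∫_0^2 -6*x^5 dx = -64;  ∫_0^2 9*x^4 dx = 288/5.
  Sum: 128/7 − 64 + 288/5 = 416/35.
  ∫_0^2 u'(x)^2 dx = ∫_0^2 (9*x^4 - 36*x^3 + 36*x^2) dx. Term by term:
    ∫_0^2 9*x^4 dx = 288/5;  ∫_0^2 -36*x^3 dx = -144;  ∫_0^2 36*x^2 dx = 96.
  Sum: 288/5 − 144 + 96 = 48/5.
Adding: ||u||_{H^1}^2 = 416/35 + 48/5 = 752/35.


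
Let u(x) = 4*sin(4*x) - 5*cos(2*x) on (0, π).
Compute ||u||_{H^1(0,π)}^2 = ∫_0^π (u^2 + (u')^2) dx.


||u||_{H^1(0,π)}^2 = 397*π/2

u'(x) = 10*sin(2*x) + 16*cos(4*x).
Expand u² and (u')² and integrate term by term on (0, π), using: for integers n ≥ 1, ∫_0^π sin²(nx) dx = ∫_0^π cos²(nx) dx = π/2; for n ≠ n', ∫_0^π sin(nx)sin(n'x) dx = ∫_0^π cos(nx)cos(n'x) dx = 0; and by product-to-sum, ∫_0^π sin(nx)cos(n'x) dx = ½∫_0^π [sin((n+n')x) + sin((n−n')x)] dx, which is 0 when n+n' is even and 2n/(n²−n'²) when n+n' is odd (it need not vanish on (0, π)).
  u² squared terms: (-5)²·∫cos(2x)² dx = 25·π/2 = 25*π/2;  (4)²·∫sin(4x)² dx = 16·π/2 = 8*π.
  u² cross terms: 2·(-5)·(4)·∫cos(2x)·sin(4x) dx = -40·(0) = 0.
  So ∫_0^π u² dx = 25*π/2 + 8*π + 0 = 41*π/2.
  (u')² squared terms: (10)²·∫sin(2x)² dx = 100·π/2 = 50*π;  (16)²·∫cos(4x)² dx = 256·π/2 = 128*π.
  (u')² cross terms: 2·(10)·(16)·∫sin(2x)·cos(4x) dx = 320·(0) = 0.
  So ∫_0^π (u')² dx = 50*π + 128*π + 0 = 178*π.
||u||_{H^1}^2 = (41*π/2) + (178*π) = 397*π/2.


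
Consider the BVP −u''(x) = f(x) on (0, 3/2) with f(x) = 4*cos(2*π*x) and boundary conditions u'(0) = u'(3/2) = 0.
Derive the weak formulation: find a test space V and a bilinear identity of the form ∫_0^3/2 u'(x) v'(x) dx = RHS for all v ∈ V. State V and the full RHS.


V = H^1(0, 3/2) (no boundary constraint on v; u is determined up to an additive constant); weak form: ∫_0^3/2 u'v' dx = ∫_0^3/2 (4*cos(2*π*x)) v dx for all v ∈ V.

Multiply both sides by a test function v and integrate from 0 to 3/2:
  ∫_0^3/2 −u''(x) v(x) dx = ∫_0^3/2 f(x) v(x) dx.
Integrate the LHS by parts once:
  ∫_0^3/2 −u'' v dx = −[u'(x) v(x)]_0^3/2 + ∫_0^3/2 u'(x) v'(x) dx.
Thus ∫_0^3/2 u'(x) v'(x) dx = ∫_0^3/2 f(x) v(x) dx + [u'(x) v(x)]_0^3/2.
Choose V so that boundary terms are either known or forced to vanish.
u has homogeneous Neumann: u'(0) = u'(3/2) = 0. So [u' v]_0^3/2 = 0·v(3/2) − 0·v(0) = 0 for any v; take V = H^1(0, 3/2).
Weak formulation: find u (satisfying any essential BC) such that ∫_0^3/2 u'(x) v'(x) dx = ∫_0^3/2 f v dx for all v ∈ V (homogeneous Neumann, so boundary terms vanish).
Substituting f(x) = 4*cos(2*π*x), the right-hand side is ∫_0^3/2 (4*cos(2*π*x)) v dx.
Compatibility check (pure Neumann): taking v ≡ 1 ∈ V gives 0 = ∫_0^3/2 f dx + (0) − (0), i.e. ∫_0^3/2 f dx must equal u'(0) − u'(3/2) = 0. Indeed ∫_0^3/2 (4*cos(2*π*x)) dx = 0, so the data are compatible. The solution is then unique only up to an additive constant (fix it e.g. by requiring ∫_0^3/2 u dx = 0).


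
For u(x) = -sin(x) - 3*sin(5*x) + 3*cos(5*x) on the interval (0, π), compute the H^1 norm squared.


||u||_{H^1(0,π)}^2 = 235*π

u'(x) = -15*sin(5*x) - cos(x) - 15*cos(5*x).
Expand u² and (u')² and integrate term by term on (0, π), using: for integers n ≥ 1, ∫_0^π sin²(nx) dx = ∫_0^π cos²(nx) dx = π/2; for n ≠ n', ∫_0^π sin(nx)sin(n'x) dx = ∫_0^π cos(nx)cos(n'x) dx = 0; and by product-to-sum, ∫_0^π sin(nx)cos(n'x) dx = ½∫_0^π [sin((n+n')x) + sin((n−n')x)] dx, which is 0 when n+n' is even and 2n/(n²−n'²) when n+n' is odd (it need not vanish on (0, π)).
  u² squared terms: (-1)²·∫sin(x)² dx = 1·π/2 = π/2;  (-3)²·∫sin(5x)² dx = 9·π/2 = 9*π/2;  (3)²·∫cos(5x)² dx = 9·π/2 = 9*π/2.
  u² cross terms: 2·(-1)·(-3)·∫sin(x)·sin(5x) dx = 6·(0) = 0;  2·(-1)·(3)·∫sin(x)·cos(5x) dx = -6·(0) = 0;  2·(-3)·(3)·∫sin(5x)·cos(5x) dx = -18·(0) = 0.
  So ∫_0^π u² dx = π/2 + 9*π/2 + 9*π/2 + 0 + 0 + 0 = 19*π/2.
  (u')² squared terms: (-1)²·∫cos(x)² dx = 1·π/2 = π/2;  (-15)²·∫cos(5x)² dx = 225·π/2 = 225*π/2;  (-15)²·∫sin(5x)² dx = 225·π/2 = 225*π/2.
  (u')² cross terms: 2·(-1)·(-15)·∫cos(x)·cos(5x) dx = 30·(0) = 0;  2·(-1)·(-15)·∫cos(x)·sin(5x) dx = 30·(0) = 0;  2·(-15)·(-15)·∫cos(5x)·sin(5x) dx = 450·(0) = 0.
  So ∫_0^π (u')² dx = π/2 + 225*π/2 + 225*π/2 + 0 + 0 + 0 = 451*π/2.
||u||_{H^1}^2 = (19*π/2) + (451*π/2) = 235*π.


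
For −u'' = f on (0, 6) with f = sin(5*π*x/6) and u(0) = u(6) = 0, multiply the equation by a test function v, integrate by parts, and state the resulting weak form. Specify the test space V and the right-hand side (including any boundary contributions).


V = H^1_0(0, 6) (so v(0) = v(6) = 0); weak form: ∫_0^6 u'v' dx = ∫_0^6 (sin(5*π*x/6)) v dx for all v ∈ V.

Multiply both sides by a test function v and integrate from 0 to 6:
  ∫_0^6 −u''(x) v(x) dx = ∫_0^6 f(x) v(x) dx.
Integrate the LHS by parts once:
  ∫_0^6 −u'' v dx = −[u'(x) v(x)]_0^6 + ∫_0^6 u'(x) v'(x) dx.
Thus ∫_0^6 u'(x) v'(x) dx = ∫_0^6 f(x) v(x) dx + [u'(x) v(x)]_0^6.
Choose V so that boundary terms are either known or forced to vanish.
u is Dirichlet: u(0) = u(6) = 0. Let V = H^1_0(0, 6); then v(0) = v(6) = 0, and [u' v]_0^6 = 0.
Weak formulation: find u (satisfying any essential BC) such that ∫_0^6 u'(x) v'(x) dx = ∫_0^6 f v dx for all v ∈ V.
Substituting f(x) = sin(5*π*x/6), the right-hand side is ∫_0^6 (sin(5*π*x/6)) v dx.


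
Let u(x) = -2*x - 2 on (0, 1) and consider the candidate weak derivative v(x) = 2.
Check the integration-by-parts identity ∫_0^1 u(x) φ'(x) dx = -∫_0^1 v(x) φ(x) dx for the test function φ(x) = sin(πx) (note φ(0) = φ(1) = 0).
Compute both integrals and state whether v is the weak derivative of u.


LHS = 4/π, RHS = -4/π. No, v is not the weak derivative of u.

u(x) = -2*x - 2, classical derivative u'(x) = -2.
φ(x) = sin(πx), so φ'(x) = π*cos(π*x).
Note φ(0) = φ(1) = 0, so the boundary term u·φ vanishes.
LHS = ∫_0^1 u(x) φ'(x) dx = ∫_0^1 (-2*π*x*cos(π*x) - 2*π*cos(π*x)) dx. Term by term:
  ∫_0^1 -2*π*cos(π*x) dx = 0;  ∫_0^1 -2*π*x*cos(π*x) dx = 4/π.
Sum: 0 + 4/π = 4/π.
So LHS = 4/π.
∫_0^1 v(x) φ(x) dx = ∫_0^1 (2*sin(π*x)) dx. Term by term:
  ∫_0^1 2*sin(π*x) dx = 4/π.
So RHS = -∫_0^1 v(x) φ(x) dx = -4/π.
LHS − RHS = 8/π ≠ 0, so the identity fails.
(For a valid weak derivative the identity must hold for EVERY test function, in particular this one. The failure shows v is NOT the weak derivative of u.)
Correct weak derivative would be u'(x) = -2.


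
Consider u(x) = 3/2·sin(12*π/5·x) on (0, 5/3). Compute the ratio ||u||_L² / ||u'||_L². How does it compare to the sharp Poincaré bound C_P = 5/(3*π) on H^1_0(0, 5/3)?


||u||_L² / ||u'||_L² = 5/(12*π) < C_P = 5/(3*π).

u(x) = 3/2·sin(12*π/5·x), so u'(x) = 18*π*cos(12*π*x/5)/5.
Writing u(x) = A·sin(kπx/L) with A = 3/2 and k = 4, use ∫_0^L sin²(kπx/L) dx = L/2 and ∫_0^L cos²(kπx/L) dx = L/2.
u² = 9/4·sin²(12*π/5·x) and (u')² = 324*π^2/25·cos²(12*π/5·x), and each of sin², cos² integrates to L/2 = 5/6 over (0, 5/3).
∫_0^5/3 u² dx = 15/8, so ||u||_L² = sqrt(30)/4.
∫_0^5/3 (u')² dx = 54*π^2/5, so ||u'||_L² = 3*sqrt(30)*π/5.
Ratio ||u||_L² / ||u'||_L² = 5/(12*π).
Sharp Poincaré constant on H^1_0(0, 5/3) is C_P = L/π = 5/(3*π), achieved by sin(3*π/5·x).
This is the k = 4 harmonic; the ratio L/(kπ) is strictly less than C_P = L/π, consistent with the sharp inequality ||u||_L² ≤ C_P ||u'||_L².


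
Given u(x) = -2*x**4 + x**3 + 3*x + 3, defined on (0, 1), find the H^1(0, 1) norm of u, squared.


||u||_{H^1}^2 = 7979/315

The H^1 norm (squared) on an interval (0, L) is
  ||u||_{H^1}^2 = ∫_0^L u(x)^2 dx + ∫_0^L u'(x)^2 dx.
Compute u'(x) = -8*x**3 + 3*x**2 + 3.
Then u(x)^2 = 4*x**8 - 4*x**7 + x**6 - 12*x**5 - 6*x**4 + 6*x**3 + 9*x**2 + 18*x + 9 and u'(x)^2 = 64*x**6 - 48*x**5 + 9*x**4 - 48*x**3 + 18*x**2 + 9.
Integrate each monomial from 0 to 1 using ∫_0^1 c·x^n dx = c·1^(n+1)/(n+1):
  ∫_0^1 u(x)^2 dx = ∫_0^1 (4*x^8 - 4*x^7 + x^6 - 12*x^5 - 6*x^4 + 6*x^3 + 9*x^2 + 18*x + 9) dx. Term by term:
    ∫_0^1 4*x^8 dx = 4/9;  ∫_0^1 -4*x^7 dx = -1/2;  ∫_0^1 x^6 dx = 1/7;
    ∫_0^1 -12*x^5 dx = -2;  ∫_0^1 -6*x^4 dx = -6/5;  ∫_0^1 6*x^3 dx = 3/2;
    ∫_0^1 9*x^2 dx = 3;  ∫_0^1 18*x dx = 9;  ∫_0^1 9 dx = 9.
  Sum: 4/9 − 1/2 + 1/7 − 2 − 6/5 + 3/2 + 3 + 9 + 9 = 6107/315.
  ∫_0^1 u'(x)^2 dx = ∫_0^1 (64*x^6 - 48*x^5 + 9*x^4 - 48*x^3 + 18*x^2 + 9) dx. Term by term:
    ∫_0^1 64*x^6 dx = 64/7;  ∫_0^1 -48*x^5 dx = -8;  ∫_0^1 9*x^4 dx = 9/5;
    ∫_0^1 -48*x^3 dx = -12;  ∫_0^1 18*x^2 dx = 6;  ∫_0^1 9 dx = 9.
  Sum: 64/7 − 8 + 9/5 − 12 + 6 + 9 = 208/35.
Adding: ||u||_{H^1}^2 = 6107/315 + 208/35 = 7979/315.


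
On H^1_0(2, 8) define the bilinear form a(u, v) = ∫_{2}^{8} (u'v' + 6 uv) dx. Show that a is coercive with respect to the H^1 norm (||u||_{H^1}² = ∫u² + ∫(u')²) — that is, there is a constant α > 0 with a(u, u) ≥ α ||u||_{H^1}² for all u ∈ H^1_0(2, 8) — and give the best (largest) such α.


α = 1

Coercivity of a(·,·) on H^1_0(2, 8) means a(u, u) ≥ α ||u||_{H^1}² for every u ∈ H^1_0.
The interval has length L = 6, and Poincaré/coercivity depend only on L. Here a(u, u) = ∫(u')² + (6)·∫u².
Here c = 6 ≥ 1, so a(u,u) = ∫(u')² + c∫u² ≥ ∫(u')² + ∫u² = ||u||_{H^1}², i.e. α = 1 works. No larger α is possible: a(u,u) ≥ α||u||_{H^1}² means (1−α)∫(u')² ≥ (α−c)∫u², and for the modes u_n = sin(nπ(x−x₀)/L) (x₀ the left endpoint) one has ∫u_n²/∫(u_n')² = (L/(nπ))² → 0, so a(u_n,u_n)/||u_n||_{H^1}² → 1. Hence the optimal constant is α = 1.
Therefore α = 1.


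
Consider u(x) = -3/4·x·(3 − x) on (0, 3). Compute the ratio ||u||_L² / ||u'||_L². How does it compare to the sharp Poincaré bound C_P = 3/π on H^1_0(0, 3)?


||u||_L² / ||u'||_L² = 3*sqrt(10)/10 < C_P = 3/π.

u(x) = -3/4·x·(3 − x), so u'(x) = 3*x/2 - 9/4.
u(x) = -3/4·x·(3 − x) vanishes at x = 0 and x = 3, so u ∈ H^1_0(0, 3). Differentiate via the product rule and integrate the resulting polynomials term by term.
  ∫_0^3 u² dx = ∫_0^3 (9*x^4/16 - 27*x^3/8 + 81*x^2/16) dx. Term by term:
    ∫_0^3 9*x^4/16 dx = 2187/80;  ∫_0^3 -27*x^3/8 dx = -2187/32;  ∫_0^3 81*x^2/16 dx = 729/16.
  Sum: 2187/80 − 2187/32 + 729/16 = 729/160.
  ∫_0^3 (u')² dx = ∫_0^3 (9*x^2/4 - 27*x/4 + 81/16) dx. Term by term:
    ∫_0^3 9*x^2/4 dx = 81/4;  ∫_0^3 -27*x/4 dx = -243/8;  ∫_0^3 81/16 dx = 243/16.
  Sum: 81/4 − 243/8 + 243/16 = 81/16.
∫_0^3 u² dx = 729/160, so ||u||_L² = 27*sqrt(10)/40.
∫_0^3 (u')² dx = 81/16, so ||u'||_L² = 9/4.
Ratio ||u||_L² / ||u'||_L² = 3*sqrt(10)/10.
Sharp Poincaré constant on H^1_0(0, 3) is C_P = L/π = 3/π, achieved by sin(π/3·x).
A polynomial bump cannot attain the sharp Poincaré constant (only the first sine eigenfunction does), so the ratio is strictly less than C_P, consistent with ||u||_L² ≤ C_P ||u'||_L².


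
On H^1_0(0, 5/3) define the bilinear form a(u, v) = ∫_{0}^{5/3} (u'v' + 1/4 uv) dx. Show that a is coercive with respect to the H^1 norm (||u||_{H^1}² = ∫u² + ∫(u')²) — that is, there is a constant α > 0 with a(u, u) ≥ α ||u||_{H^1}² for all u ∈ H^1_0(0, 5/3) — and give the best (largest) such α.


α = (25 + 36*π^2)/(4*(25 + 9*π^2))

Coercivity of a(·,·) on H^1_0(0, 5/3) means a(u, u) ≥ α ||u||_{H^1}² for every u ∈ H^1_0.
The interval has length L = 5/3, and Poincaré/coercivity depend only on L. Here a(u, u) = ∫(u')² + (1/4)·∫u².
Here 0 < c = 1/4 < 1. The condition a(u,u) ≥ α||u||_{H^1}² reads (1−α)∫(u')² ≥ (α−c)∫u². Any admissible α is ≤ 1 (rapidly oscillating u have ∫u²/∫(u')² → 0), and α = 1 would force 0 ≥ (1−c)∫u², impossible since c < 1; so 1−α > 0. By the sharp Poincaré inequality on H^1_0 of an interval of length L, ∫(u')² ≥ (π/L)²∫u² with equality for the first sine mode sin(π(x−x₀)/L) (x₀ the left endpoint), so the inequality holds for all u iff (1−α)(π/L)² ≥ α − c, i.e. α ≤ ((π/L)² + c)/((π/L)² + 1) = (1 + c(L/π)²)/(1 + (L/π)²). With (π/L)² = 9*π^2/25 and c = 1/4, the largest admissible constant is α = ((π/L)² + c)/((π/L)² + 1).
Simplifying, α = (25 + 36*π^2)/(4*(25 + 9*π^2)).


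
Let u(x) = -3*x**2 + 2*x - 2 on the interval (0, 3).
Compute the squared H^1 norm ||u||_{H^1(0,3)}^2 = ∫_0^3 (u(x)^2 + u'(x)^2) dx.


||u||_{H^1}^2 = 2712/5

The H^1 norm (squared) on an interval (0, L) is
  ||u||_{H^1}^2 = ∫_0^L u(x)^2 dx + ∫_0^L u'(x)^2 dx.
Compute u'(x) = 2 - 6*x.
Then u(x)^2 = 9*x**4 - 12*x**3 + 16*x**2 - 8*x + 4 and u'(x)^2 = 36*x**2 - 24*x + 4.
Integrate each monomial from 0 to 3 using ∫_0^3 c·x^n dx = c·3^(n+1)/(n+1):
  ∫_0^3 u(x)^2 dx = ∫_0^3 (9*x^4 - 12*x^3 + 16*x^2 - 8*x + 4) dx. Term by term:
    ∫_0^3 9*x^4 dx = 2187/5;  ∫_0^3 -12*x^3 dx = -243;  ∫_0^3 16*x^2 dx = 144;
    ∫_0^3 -8*x dx = -36;  ∫_0^3 4 dx = 12.
  Sum: 2187/5 − 243 + 144 − 36 + 12 = 1572/5.
  ∫_0^3 u'(x)^2 dx = ∫_0^3 (36*x^2 - 24*x + 4) dx. Term by term:
    ∫_0^3 36*x^2 dx = 324;  ∫_0^3 -24*x dx = -108;  ∫_0^3 4 dx = 12.
  Sum: 324 − 108 + 12 = 228.
Adding: ||u||_{H^1}^2 = 1572/5 + 228 = 2712/5.


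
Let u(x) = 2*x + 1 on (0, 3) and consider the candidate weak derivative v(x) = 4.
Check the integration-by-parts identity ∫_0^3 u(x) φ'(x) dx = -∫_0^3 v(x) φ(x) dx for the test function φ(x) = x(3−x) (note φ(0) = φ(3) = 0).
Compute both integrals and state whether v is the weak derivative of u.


LHS = -9, RHS = -18. No, v is not the weak derivative of u.

u(x) = 2*x + 1, classical derivative u'(x) = 2.
φ(x) = x(3−x), so φ'(x) = 3 - 2*x.
Note φ(0) = φ(3) = 0, so the boundary term u·φ vanishes.
LHS = ∫_0^3 u(x) φ'(x) dx = ∫_0^3 (-4*x^2 + 4*x + 3) dx. Term by term:
  ∫_0^3 -4*x^2 dx = -36;  ∫_0^3 4*x dx = 18;  ∫_0^3 3 dx = 9.
Sum: -36 + 18 + 9 = -9.
So LHS = -9.
∫_0^3 v(x) φ(x) dx = ∫_0^3 (-4*x^2 + 12*x) dx. Term by term:
  ∫_0^3 -4*x^2 dx = -36;  ∫_0^3 12*x dx = 54.
Sum: -36 + 54 = 18.
So RHS = -∫_0^3 v(x) φ(x) dx = -18.
LHS − RHS = 9 ≠ 0, so the identity fails.
(For a valid weak derivative the identity must hold for EVERY test function, in particular this one. The failure shows v is NOT the weak derivative of u.)
Correct weak derivative would be u'(x) = 2.


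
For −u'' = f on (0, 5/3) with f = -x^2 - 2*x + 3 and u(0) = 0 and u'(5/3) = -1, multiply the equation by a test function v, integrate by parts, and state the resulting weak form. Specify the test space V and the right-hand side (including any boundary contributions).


V = {v ∈ H^1(0, 5/3) : v(0) = 0} (test functions vanish at x = 0 where u is specified); weak form: ∫_0^5/3 u'v' dx = ∫_0^5/3 (-x^2 - 2*x + 3) v dx − v(5/3) for all v ∈ V.

Multiply both sides by a test function v and integrate from 0 to 5/3:
  ∫_0^5/3 −u''(x) v(x) dx = ∫_0^5/3 f(x) v(x) dx.
Integrate the LHS by parts once:
  ∫_0^5/3 −u'' v dx = −[u'(x) v(x)]_0^5/3 + ∫_0^5/3 u'(x) v'(x) dx.
Thus ∫_0^5/3 u'(x) v'(x) dx = ∫_0^5/3 f(x) v(x) dx + [u'(x) v(x)]_0^5/3.
Choose V so that boundary terms are either known or forced to vanish.
Mixed BC: u(0) = 0 (Dirichlet) and u'(5/3) = -1 (Neumann). Define V = {v ∈ H^1(0, 5/3) : v(0) = 0}. Then [u' v]_0^5/3 = u'(5/3)·v(5/3) − u'(0)·0 = − v(5/3).
Weak formulation: find u (satisfying any essential BC) such that ∫_0^5/3 u'(x) v'(x) dx = ∫_0^5/3 f v dx − v(5/3) for all v ∈ V (Dirichlet at 0 absorbed into V; Neumann datum at x = 5/3 contributes the boundary term).
Substituting f(x) = -x^2 - 2*x + 3, the right-hand side is ∫_0^5/3 (-x^2 - 2*x + 3) v dx − v(5/3).
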